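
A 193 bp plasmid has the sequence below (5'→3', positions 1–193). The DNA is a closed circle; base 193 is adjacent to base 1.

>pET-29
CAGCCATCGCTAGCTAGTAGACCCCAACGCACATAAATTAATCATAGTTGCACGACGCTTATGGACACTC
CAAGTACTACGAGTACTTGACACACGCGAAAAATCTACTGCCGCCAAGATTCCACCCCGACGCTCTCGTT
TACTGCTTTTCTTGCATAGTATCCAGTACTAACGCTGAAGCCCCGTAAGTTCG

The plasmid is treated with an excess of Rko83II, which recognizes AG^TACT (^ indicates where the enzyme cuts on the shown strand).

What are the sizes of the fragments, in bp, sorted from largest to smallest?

Rko83II sites (AGTACT) start at positions 73, 82, 165.
Rko83II cuts after base 2 of each site, so after positions 74, 83, 166.
Circular molecule, 3 cuts → 3 fragments:
  75–83 → 9 bp
  84–166 → 83 bp
  167–193 then 1–74 → 27 + 74 = 101 bp
Sorted largest to smallest: 101, 83, 9 bp.

101, 83, 9 bp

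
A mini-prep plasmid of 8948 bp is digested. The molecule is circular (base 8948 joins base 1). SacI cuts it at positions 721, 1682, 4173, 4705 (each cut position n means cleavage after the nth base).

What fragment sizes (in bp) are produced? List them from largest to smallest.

Circular molecule, 4 cuts → 4 fragments:
  1682 − 721 = 961 bp
  4173 − 1682 = 2491 bp
  4705 − 4173 = 532 bp
  wrap: 8948 − 4705 + 721 = 4964 bp
Sorted largest to smallest: 4964, 2491, 961, 532 bp.

4964, 2491, 961, 532 bp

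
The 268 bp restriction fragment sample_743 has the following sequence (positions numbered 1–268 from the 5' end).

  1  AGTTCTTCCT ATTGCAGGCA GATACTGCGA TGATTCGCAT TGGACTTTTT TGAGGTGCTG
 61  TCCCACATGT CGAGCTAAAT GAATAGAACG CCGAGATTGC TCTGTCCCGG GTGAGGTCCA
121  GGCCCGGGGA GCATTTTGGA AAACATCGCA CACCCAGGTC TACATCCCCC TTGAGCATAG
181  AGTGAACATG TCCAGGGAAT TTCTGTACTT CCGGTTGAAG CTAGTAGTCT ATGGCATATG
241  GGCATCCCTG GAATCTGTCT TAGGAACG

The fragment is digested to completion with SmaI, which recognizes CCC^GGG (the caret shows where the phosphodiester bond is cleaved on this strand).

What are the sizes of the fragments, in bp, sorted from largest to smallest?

SmaI sites (CCCGGG) start at positions 106, 123.
SmaI cuts after base 3 of each site, so after positions 108, 125.
Linear molecule, 2 cuts → 3 fragments:
  1–108 → 108 bp
  109–125 → 17 bp
  126–268 → 143 bp
Sorted largest to smallest: 143, 108, 17 bp.

143, 108, 17 bp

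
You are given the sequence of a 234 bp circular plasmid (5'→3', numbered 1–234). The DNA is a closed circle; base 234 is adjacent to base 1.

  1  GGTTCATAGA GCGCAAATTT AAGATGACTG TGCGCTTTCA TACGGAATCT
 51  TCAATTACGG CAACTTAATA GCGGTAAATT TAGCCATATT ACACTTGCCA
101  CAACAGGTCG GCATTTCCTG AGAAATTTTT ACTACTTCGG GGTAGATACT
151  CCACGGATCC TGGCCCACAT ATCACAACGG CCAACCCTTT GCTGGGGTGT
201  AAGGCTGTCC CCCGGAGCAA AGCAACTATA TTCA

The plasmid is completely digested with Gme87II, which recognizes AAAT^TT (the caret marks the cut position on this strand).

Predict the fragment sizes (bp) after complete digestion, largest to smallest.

Gme87II sites (AAATTT) start at positions 15, 76, 123.
Gme87II cuts after base 4 of each site, so after positions 18, 79, 126.
Circular molecule, 3 cuts → 3 fragments:
  19–79 → 61 bp
  80–126 → 47 bp
  127–234 then 1–18 → 108 + 18 = 126 bp
Sorted largest to smallest: 126, 61, 47 bp.

126, 61, 47 bp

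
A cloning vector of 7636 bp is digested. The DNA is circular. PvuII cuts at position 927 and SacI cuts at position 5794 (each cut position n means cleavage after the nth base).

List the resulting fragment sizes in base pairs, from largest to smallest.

Combined cut positions (sorted): 927, 5794.
Circular molecule, 2 cuts → 2 fragments:
  5794 − 927 = 4867 bp
  wrap: 7636 − 5794 + 927 = 2769 bp
Sorted largest to smallest: 4867, 2769 bp.

4867, 2769 bp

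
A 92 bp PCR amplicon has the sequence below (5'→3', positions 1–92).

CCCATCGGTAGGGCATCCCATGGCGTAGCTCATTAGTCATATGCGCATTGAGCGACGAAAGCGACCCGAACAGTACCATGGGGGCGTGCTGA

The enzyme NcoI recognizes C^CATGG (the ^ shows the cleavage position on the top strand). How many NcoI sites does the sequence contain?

2

CCATGG occurs starting at positions 18, 76.
NcoI cuts at 2 sites.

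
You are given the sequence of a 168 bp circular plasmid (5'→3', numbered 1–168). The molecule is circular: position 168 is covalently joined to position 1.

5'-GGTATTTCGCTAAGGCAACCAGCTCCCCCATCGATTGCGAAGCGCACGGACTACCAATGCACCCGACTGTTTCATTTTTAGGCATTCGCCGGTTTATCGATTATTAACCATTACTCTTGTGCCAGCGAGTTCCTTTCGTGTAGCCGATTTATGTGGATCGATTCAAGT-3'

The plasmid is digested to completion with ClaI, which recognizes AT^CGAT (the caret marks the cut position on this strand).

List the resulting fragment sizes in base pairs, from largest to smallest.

ClaI sites (ATCGAT) start at positions 30, 96, 157.
ClaI cuts after base 2 of each site, so after positions 31, 97, 158.
Circular molecule, 3 cuts → 3 fragments:
  32–97 → 66 bp
  98–158 → 61 bp
  159–168 then 1–31 → 10 + 31 = 41 bp
Sorted largest to smallest: 66, 61, 41 bp.

66, 61, 41 bp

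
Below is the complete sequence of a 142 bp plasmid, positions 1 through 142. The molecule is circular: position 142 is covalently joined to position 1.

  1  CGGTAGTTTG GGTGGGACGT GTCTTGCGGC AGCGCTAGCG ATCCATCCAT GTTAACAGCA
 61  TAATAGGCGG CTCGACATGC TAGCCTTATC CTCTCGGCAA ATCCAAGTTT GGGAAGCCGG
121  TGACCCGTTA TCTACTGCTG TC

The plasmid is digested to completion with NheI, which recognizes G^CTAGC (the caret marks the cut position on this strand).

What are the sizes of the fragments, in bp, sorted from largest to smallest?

NheI sites (GCTAGC) start at positions 34, 79.
NheI cuts after the first base of each site, so after positions 34, 79.
Circular molecule, 2 cuts → 2 fragments:
  35–79 → 45 bp
  80–142 then 1–34 → 63 + 34 = 97 bp
Sorted largest to smallest: 97, 45 bp.

97, 45 bp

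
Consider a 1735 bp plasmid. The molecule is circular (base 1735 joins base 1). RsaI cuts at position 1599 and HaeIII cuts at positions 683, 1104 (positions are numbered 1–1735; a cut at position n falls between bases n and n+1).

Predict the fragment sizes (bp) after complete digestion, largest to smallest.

819, 495, 421 bp

Combined cut positions (sorted): 683, 1104, 1599.
Circular molecule, 3 cuts → 3 fragments:
  1104 − 683 = 421 bp
  1599 − 1104 = 495 bp
  wrap: 1735 − 1599 + 683 = 819 bp
Sorted largest to smallest: 819, 495, 421 bp.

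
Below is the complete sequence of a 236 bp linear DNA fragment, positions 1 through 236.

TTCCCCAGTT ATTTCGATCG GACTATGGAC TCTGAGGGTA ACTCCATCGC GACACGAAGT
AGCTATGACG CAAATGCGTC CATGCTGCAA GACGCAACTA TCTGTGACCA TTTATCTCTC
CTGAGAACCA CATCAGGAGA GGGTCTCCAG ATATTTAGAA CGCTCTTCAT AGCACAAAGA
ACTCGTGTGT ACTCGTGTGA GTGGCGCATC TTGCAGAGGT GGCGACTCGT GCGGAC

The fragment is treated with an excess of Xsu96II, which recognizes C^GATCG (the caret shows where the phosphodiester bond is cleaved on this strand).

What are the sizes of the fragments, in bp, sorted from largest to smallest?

The Xsu96II site (CGATCG) starts at position 15.
Xsu96II cuts after the first base of each site, so after position 15.
Linear molecule, 1 cut → 2 fragments:
  1–15 → 15 bp
  16–236 → 221 bp
Sorted largest to smallest: 221, 15 bp.

221, 15 bp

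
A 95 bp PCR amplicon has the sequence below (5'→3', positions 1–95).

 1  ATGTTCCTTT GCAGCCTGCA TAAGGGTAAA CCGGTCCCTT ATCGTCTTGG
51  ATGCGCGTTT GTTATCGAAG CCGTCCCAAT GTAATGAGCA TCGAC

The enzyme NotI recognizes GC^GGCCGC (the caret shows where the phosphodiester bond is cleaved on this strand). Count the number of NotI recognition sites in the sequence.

0

No occurrence of GCGGCCGC is present in the sequence.
NotI does not cut: 0 sites.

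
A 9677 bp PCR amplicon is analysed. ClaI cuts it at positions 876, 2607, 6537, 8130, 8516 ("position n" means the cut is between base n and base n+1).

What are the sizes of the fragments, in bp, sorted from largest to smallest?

3930, 1731, 1593, 1161, 876, 386 bp

Linear molecule, 5 cuts → 6 fragments:
  876 − 0 = 876 bp
  2607 − 876 = 1731 bp
  6537 − 2607 = 3930 bp
  8130 − 6537 = 1593 bp
  8516 − 8130 = 386 bp
  9677 − 8516 = 1161 bp
Sorted largest to smallest: 3930, 1731, 1593, 1161, 876, 386 bp.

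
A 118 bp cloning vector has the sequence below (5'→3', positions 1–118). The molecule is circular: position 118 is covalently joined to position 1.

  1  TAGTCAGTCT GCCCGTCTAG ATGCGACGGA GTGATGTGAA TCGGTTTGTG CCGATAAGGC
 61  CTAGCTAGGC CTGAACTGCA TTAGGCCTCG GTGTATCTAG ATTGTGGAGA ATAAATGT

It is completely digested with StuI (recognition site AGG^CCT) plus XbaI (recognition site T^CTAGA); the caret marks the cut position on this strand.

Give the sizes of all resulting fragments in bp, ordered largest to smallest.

StuI sites (AGGCCT) start at positions 57, 67, 83.
StuI cuts after base 3 of each site, so after positions 59, 69, 85.
XbaI sites (TCTAGA) start at positions 16, 96.
XbaI cuts after the first base of each site, so after positions 16, 96.
Combined cut positions: 16, 59, 69, 85, 96.
Circular molecule, 5 cuts → 5 fragments:
  17–59 → 43 bp
  60–69 → 10 bp
  70–85 → 16 bp
  86–96 → 11 bp
  97–118 then 1–16 → 22 + 16 = 38 bp
Sorted largest to smallest: 43, 38, 16, 11, 10 bp.

43, 38, 16, 11, 10 bp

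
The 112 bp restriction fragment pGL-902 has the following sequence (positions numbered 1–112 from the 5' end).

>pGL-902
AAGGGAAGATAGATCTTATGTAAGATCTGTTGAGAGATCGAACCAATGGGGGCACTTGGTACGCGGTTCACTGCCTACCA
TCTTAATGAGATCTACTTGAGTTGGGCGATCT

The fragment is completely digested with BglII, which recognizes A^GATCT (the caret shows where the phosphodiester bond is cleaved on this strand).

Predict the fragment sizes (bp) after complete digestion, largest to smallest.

BglII sites (AGATCT) start at positions 11, 23, 89.
BglII cuts after the first base of each site, so after positions 11, 23, 89.
Linear molecule, 3 cuts → 4 fragments:
  1–11 → 11 bp
  12–23 → 12 bp
  24–89 → 66 bp
  90–112 → 23 bp
Sorted largest to smallest: 66, 23, 12, 11 bp.

66, 23, 12, 11 bp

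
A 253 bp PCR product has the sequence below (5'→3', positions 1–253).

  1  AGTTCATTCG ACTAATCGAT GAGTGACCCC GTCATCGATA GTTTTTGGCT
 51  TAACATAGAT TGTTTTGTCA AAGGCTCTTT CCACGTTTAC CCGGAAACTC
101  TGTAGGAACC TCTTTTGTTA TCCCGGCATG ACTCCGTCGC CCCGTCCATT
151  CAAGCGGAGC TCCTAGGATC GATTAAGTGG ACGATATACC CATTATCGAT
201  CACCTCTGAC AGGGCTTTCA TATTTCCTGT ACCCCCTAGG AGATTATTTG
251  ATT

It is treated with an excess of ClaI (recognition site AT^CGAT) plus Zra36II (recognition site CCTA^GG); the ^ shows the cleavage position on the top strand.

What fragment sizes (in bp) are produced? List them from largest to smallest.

ClaI sites (ATCGAT) start at positions 15, 34, 168, 195.
ClaI cuts after base 2 of each site, so after positions 16, 35, 169, 196.
Zra36II sites (CCTAGG) start at positions 162, 235.
Zra36II cuts after base 4 of each site, so after positions 165, 238.
Combined cut positions: 16, 35, 165, 169, 196, 238.
Linear molecule, 6 cuts → 7 fragments:
  1–16 → 16 bp
  17–35 → 19 bp
  36–165 → 130 bp
  166–169 → 4 bp
  170–196 → 27 bp
  197–238 → 42 bp
  239–253 → 15 bp
Sorted largest to smallest: 130, 42, 27, 19, 16, 15, 4 bp.

130, 42, 27, 19, 16, 15, 4 bp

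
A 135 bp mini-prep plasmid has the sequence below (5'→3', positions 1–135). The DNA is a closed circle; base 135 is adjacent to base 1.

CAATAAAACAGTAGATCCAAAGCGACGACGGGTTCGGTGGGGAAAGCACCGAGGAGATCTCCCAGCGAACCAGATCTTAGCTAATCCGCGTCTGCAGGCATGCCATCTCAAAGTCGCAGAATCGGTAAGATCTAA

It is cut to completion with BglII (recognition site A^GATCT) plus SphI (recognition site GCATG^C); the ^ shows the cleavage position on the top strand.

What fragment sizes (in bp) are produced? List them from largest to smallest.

BglII sites (AGATCT) start at positions 55, 72, 128.
BglII cuts after the first base of each site, so after positions 55, 72, 128.
The SphI site (GCATGC) starts at position 98.
SphI cuts after base 5 of each site (before the last base), so after position 102.
Combined cut positions: 55, 72, 102, 128.
Circular molecule, 4 cuts → 4 fragments:
  56–72 → 17 bp
  73–102 → 30 bp
  103–128 → 26 bp
  129–135 then 1–55 → 7 + 55 = 62 bp
Sorted largest to smallest: 62, 30, 26, 17 bp.

62, 30, 26, 17 bp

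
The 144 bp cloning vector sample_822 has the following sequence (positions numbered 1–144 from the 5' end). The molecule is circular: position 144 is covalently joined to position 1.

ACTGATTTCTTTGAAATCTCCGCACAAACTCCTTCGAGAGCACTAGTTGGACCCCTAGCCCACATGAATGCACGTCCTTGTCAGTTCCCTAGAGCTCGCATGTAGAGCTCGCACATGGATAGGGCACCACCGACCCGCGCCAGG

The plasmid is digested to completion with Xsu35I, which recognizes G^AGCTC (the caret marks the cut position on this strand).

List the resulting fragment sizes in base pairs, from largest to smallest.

Xsu35I sites (GAGCTC) start at positions 92, 105.
Xsu35I cuts after the first base of each site, so after positions 92, 105.
Circular molecule, 2 cuts → 2 fragments:
  93–105 → 13 bp
  106–144 then 1–92 → 39 + 92 = 131 bp
Sorted largest to smallest: 131, 13 bp.

131, 13 bp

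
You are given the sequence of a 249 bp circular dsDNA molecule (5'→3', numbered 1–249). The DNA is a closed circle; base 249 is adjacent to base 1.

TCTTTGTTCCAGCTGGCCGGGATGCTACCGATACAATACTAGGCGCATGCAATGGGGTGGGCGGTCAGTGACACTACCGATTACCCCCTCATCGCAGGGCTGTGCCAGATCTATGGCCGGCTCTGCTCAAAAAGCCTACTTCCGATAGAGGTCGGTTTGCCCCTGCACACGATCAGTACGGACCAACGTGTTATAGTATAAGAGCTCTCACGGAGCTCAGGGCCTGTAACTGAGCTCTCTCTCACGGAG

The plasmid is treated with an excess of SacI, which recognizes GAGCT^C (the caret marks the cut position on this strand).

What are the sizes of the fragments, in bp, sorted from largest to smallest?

SacI sites (GAGCTC) start at positions 202, 213, 232.
SacI cuts after base 5 of each site (before the last base), so after positions 206, 217, 236.
Circular molecule, 3 cuts → 3 fragments:
  207–217 → 11 bp
  218–236 → 19 bp
  237–249 then 1–206 → 13 + 206 = 219 bp
Sorted largest to smallest: 219, 19, 11 bp.

219, 19, 11 bp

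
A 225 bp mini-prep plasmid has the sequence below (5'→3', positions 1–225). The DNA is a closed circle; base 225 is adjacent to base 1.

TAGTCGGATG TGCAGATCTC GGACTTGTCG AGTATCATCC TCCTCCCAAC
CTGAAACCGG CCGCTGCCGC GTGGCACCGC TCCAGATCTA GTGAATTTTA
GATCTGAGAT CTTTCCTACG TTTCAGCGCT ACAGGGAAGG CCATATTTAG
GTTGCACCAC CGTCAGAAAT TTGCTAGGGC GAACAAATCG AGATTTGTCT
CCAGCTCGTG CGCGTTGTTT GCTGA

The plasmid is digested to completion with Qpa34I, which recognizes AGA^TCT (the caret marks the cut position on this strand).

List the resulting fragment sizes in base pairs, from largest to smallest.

132, 70, 16, 7 bp

Qpa34I sites (AGATCT) start at positions 14, 84, 100, 107.
Qpa34I cuts after base 3 of each site, so after positions 16, 86, 102, 109.
Circular molecule, 4 cuts → 4 fragments:
  17–86 → 70 bp
  87–102 → 16 bp
  103–109 → 7 bp
  110–225 then 1–16 → 116 + 16 = 132 bp
Sorted largest to smallest: 132, 70, 16, 7 bp.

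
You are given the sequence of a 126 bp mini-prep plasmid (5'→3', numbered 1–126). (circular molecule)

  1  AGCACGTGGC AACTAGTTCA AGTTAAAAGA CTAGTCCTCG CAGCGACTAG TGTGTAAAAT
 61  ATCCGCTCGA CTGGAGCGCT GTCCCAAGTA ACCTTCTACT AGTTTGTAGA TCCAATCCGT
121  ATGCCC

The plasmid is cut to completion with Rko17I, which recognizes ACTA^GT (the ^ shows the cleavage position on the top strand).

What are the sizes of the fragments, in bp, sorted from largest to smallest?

Rko17I sites (ACTAGT) start at positions 12, 30, 46, 98.
Rko17I cuts after base 4 of each site, so after positions 15, 33, 49, 101.
Circular molecule, 4 cuts → 4 fragments:
  16–33 → 18 bp
  34–49 → 16 bp
  50–101 → 52 bp
  102–126 then 1–15 → 25 + 15 = 40 bp
Sorted largest to smallest: 52, 40, 18, 16 bp.

52, 40, 18, 16 bp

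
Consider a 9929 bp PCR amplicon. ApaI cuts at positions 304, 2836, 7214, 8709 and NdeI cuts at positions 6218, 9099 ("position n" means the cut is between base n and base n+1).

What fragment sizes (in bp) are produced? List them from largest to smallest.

Combined cut positions (sorted): 304, 2836, 6218, 7214, 8709, 9099.
Linear molecule, 6 cuts → 7 fragments:
  304 − 0 = 304 bp
  2836 − 304 = 2532 bp
  6218 − 2836 = 3382 bp
  7214 − 6218 = 996 bp
  8709 − 7214 = 1495 bp
  9099 − 8709 = 390 bp
  9929 − 9099 = 830 bp
Sorted largest to smallest: 3382, 2532, 1495, 996, 830, 390, 304 bp.

3382, 2532, 1495, 996, 830, 390, 304 bp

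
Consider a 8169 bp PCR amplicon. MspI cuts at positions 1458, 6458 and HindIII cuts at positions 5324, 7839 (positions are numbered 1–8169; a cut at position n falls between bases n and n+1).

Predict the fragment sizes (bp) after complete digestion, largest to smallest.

3866, 1458, 1381, 1134, 330 bp

Combined cut positions (sorted): 1458, 5324, 6458, 7839.
Linear molecule, 4 cuts → 5 fragments:
  1458 − 0 = 1458 bp
  5324 − 1458 = 3866 bp
  6458 − 5324 = 1134 bp
  7839 − 6458 = 1381 bp
  8169 − 7839 = 330 bp
Sorted largest to smallest: 3866, 1458, 1381, 1134, 330 bp.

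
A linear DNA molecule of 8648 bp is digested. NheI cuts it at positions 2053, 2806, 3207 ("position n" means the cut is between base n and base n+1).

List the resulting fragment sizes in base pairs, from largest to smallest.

5441, 2053, 753, 401 bp

Linear molecule, 3 cuts → 4 fragments:
  2053 − 0 = 2053 bp
  2806 − 2053 = 753 bp
  3207 − 2806 = 401 bp
  8648 − 3207 = 5441 bp
Sorted largest to smallest: 5441, 2053, 753, 401 bp.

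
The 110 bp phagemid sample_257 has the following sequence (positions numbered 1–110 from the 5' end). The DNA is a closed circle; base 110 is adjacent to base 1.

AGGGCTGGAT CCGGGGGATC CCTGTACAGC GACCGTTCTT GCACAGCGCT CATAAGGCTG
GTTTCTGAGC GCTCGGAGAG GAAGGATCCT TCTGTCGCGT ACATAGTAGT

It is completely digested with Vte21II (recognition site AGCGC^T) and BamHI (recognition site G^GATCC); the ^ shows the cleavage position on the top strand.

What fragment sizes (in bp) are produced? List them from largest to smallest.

33, 33, 23, 12, 9 bp

Vte21II sites (AGCGCT) start at positions 45, 68.
Vte21II cuts after base 5 of each site (before the last base), so after positions 49, 72.
BamHI sites (GGATCC) start at positions 7, 16, 84.
BamHI cuts after the first base of each site, so after positions 7, 16, 84.
Combined cut positions: 7, 16, 49, 72, 84.
Circular molecule, 5 cuts → 5 fragments:
  8–16 → 9 bp
  17–49 → 33 bp
  50–72 → 23 bp
  73–84 → 12 bp
  85–110 then 1–7 → 26 + 7 = 33 bp
Sorted largest to smallest: 33, 33, 23, 12, 9 bp.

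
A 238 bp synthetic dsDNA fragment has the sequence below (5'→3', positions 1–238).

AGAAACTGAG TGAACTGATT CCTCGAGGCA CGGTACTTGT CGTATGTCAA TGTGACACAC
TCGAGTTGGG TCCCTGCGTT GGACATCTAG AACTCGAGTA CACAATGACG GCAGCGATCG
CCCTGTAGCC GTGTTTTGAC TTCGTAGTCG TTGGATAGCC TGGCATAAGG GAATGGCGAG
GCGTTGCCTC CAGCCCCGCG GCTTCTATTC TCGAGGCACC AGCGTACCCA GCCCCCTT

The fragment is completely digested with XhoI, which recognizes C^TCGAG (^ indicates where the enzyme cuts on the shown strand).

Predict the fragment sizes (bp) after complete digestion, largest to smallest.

117, 38, 33, 28, 22 bp

XhoI sites (CTCGAG) start at positions 22, 60, 93, 210.
XhoI cuts after the first base of each site, so after positions 22, 60, 93, 210.
Linear molecule, 4 cuts → 5 fragments:
  1–22 → 22 bp
  23–60 → 38 bp
  61–93 → 33 bp
  94–210 → 117 bp
  211–238 → 28 bp
Sorted largest to smallest: 117, 38, 33, 28, 22 bp.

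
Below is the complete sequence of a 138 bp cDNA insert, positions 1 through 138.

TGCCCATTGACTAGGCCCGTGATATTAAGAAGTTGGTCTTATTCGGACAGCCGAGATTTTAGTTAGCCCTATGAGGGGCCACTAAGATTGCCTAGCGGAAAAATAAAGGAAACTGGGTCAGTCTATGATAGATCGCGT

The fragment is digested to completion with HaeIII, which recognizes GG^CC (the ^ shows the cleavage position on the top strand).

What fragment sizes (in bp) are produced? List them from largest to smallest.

HaeIII sites (GGCC) start at positions 14, 77.
HaeIII cuts after base 2 of each site, so after positions 15, 78.
Linear molecule, 2 cuts → 3 fragments:
  1–15 → 15 bp
  16–78 → 63 bp
  79–138 → 60 bp
Sorted largest to smallest: 63, 60, 15 bp.

63, 60, 15 bp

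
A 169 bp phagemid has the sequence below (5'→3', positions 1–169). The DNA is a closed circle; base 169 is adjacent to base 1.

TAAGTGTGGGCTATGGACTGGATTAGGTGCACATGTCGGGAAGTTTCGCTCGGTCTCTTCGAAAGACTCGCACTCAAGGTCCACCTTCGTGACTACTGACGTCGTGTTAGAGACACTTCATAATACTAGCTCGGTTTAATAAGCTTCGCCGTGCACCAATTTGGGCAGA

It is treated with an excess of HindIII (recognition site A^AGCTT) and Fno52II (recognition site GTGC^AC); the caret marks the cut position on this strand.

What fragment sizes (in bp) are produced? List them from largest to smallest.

111, 45, 13 bp

The HindIII site (AAGCTT) starts at position 141.
HindIII cuts after the first base of each site, so after position 141.
Fno52II sites (GTGCAC) start at positions 27, 151.
Fno52II cuts after base 4 of each site, so after positions 30, 154.
Combined cut positions: 30, 141, 154.
Circular molecule, 3 cuts → 3 fragments:
  31–141 → 111 bp
  142–154 → 13 bp
  155–169 then 1–30 → 15 + 30 = 45 bp
Sorted largest to smallest: 111, 45, 13 bp.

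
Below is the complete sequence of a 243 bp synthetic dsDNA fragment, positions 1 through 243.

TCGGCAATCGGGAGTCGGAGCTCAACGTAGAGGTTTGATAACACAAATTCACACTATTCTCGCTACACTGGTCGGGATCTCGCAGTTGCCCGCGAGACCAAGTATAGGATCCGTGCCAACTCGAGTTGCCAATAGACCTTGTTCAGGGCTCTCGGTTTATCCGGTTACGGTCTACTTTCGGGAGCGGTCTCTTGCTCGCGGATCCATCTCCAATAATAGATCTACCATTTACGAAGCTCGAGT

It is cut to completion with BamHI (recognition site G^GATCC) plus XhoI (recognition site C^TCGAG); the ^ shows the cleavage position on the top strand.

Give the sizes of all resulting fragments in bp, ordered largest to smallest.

107, 80, 37, 13, 6 bp

BamHI sites (GGATCC) start at positions 107, 200.
BamHI cuts after the first base of each site, so after positions 107, 200.
XhoI sites (CTCGAG) start at positions 120, 237.
XhoI cuts after the first base of each site, so after positions 120, 237.
Combined cut positions: 107, 120, 200, 237.
Linear molecule, 4 cuts → 5 fragments:
  1–107 → 107 bp
  108–120 → 13 bp
  121–200 → 80 bp
  201–237 → 37 bp
  238–243 → 6 bp
Sorted largest to smallest: 107, 80, 37, 13, 6 bp.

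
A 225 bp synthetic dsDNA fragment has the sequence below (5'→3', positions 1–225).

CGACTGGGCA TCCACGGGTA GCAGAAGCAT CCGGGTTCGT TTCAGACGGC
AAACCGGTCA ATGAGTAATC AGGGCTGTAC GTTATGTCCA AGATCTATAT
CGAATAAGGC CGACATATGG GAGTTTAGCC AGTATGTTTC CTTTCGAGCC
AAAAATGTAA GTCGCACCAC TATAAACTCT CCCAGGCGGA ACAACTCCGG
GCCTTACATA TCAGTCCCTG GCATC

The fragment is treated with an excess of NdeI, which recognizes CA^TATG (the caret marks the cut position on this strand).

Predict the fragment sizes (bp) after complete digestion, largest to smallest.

The NdeI site (CATATG) starts at position 114.
NdeI cuts after base 2 of each site, so after position 115.
Linear molecule, 1 cut → 2 fragments:
  1–115 → 115 bp
  116–225 → 110 bp
Sorted largest to smallest: 115, 110 bp.

115, 110 bp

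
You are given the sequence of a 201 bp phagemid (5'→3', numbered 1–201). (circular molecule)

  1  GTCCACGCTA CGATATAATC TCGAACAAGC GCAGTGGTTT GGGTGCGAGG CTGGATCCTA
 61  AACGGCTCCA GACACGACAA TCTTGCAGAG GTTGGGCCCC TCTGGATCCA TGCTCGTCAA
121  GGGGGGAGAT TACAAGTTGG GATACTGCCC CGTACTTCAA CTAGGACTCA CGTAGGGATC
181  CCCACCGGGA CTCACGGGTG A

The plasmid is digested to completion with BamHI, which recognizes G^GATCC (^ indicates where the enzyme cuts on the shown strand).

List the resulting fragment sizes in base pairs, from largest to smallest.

BamHI sites (GGATCC) start at positions 53, 104, 176.
BamHI cuts after the first base of each site, so after positions 53, 104, 176.
Circular molecule, 3 cuts → 3 fragments:
  54–104 → 51 bp
  105–176 → 72 bp
  177–201 then 1–53 → 25 + 53 = 78 bp
Sorted largest to smallest: 78, 72, 51 bp.

78, 72, 51 bp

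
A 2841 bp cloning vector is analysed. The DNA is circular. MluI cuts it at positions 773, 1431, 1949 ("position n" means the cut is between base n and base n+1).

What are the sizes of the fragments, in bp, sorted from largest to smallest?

1665, 658, 518 bp

Circular molecule, 3 cuts → 3 fragments:
  1431 − 773 = 658 bp
  1949 − 1431 = 518 bp
  wrap: 2841 − 1949 + 773 = 1665 bp
Sorted largest to smallest: 1665, 658, 518 bp.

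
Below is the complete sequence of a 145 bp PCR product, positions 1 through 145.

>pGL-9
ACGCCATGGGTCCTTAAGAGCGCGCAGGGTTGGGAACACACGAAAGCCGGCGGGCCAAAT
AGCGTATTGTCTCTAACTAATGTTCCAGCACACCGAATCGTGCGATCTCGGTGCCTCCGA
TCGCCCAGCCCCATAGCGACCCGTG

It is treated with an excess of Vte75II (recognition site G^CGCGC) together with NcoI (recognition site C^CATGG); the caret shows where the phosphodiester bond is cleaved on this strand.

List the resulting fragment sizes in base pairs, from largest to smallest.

125, 16, 4 bp

The Vte75II site (GCGCGC) starts at position 20.
Vte75II cuts after the first base of each site, so after position 20.
The NcoI site (CCATGG) starts at position 4.
NcoI cuts after the first base of each site, so after position 4.
Combined cut positions: 4, 20.
Linear molecule, 2 cuts → 3 fragments:
  1–4 → 4 bp
  5–20 → 16 bp
  21–145 → 125 bp
Sorted largest to smallest: 125, 16, 4 bp.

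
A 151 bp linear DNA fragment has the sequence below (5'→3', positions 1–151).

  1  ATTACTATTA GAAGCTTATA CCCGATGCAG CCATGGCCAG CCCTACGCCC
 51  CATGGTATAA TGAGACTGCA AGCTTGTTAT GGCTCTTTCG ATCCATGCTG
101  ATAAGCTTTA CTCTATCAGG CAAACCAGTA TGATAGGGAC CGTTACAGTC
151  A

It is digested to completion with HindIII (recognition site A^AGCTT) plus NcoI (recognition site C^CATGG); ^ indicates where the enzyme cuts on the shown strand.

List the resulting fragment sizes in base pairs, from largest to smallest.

HindIII sites (AAGCTT) start at positions 12, 70, 103.
HindIII cuts after the first base of each site, so after positions 12, 70, 103.
NcoI sites (CCATGG) start at positions 31, 50.
NcoI cuts after the first base of each site, so after positions 31, 50.
Combined cut positions: 12, 31, 50, 70, 103.
Linear molecule, 5 cuts → 6 fragments:
  1–12 → 12 bp
  13–31 → 19 bp
  32–50 → 19 bp
  51–70 → 20 bp
  71–103 → 33 bp
  104–151 → 48 bp
Sorted largest to smallest: 48, 33, 20, 19, 19, 12 bp.

48, 33, 20, 19, 19, 12 bp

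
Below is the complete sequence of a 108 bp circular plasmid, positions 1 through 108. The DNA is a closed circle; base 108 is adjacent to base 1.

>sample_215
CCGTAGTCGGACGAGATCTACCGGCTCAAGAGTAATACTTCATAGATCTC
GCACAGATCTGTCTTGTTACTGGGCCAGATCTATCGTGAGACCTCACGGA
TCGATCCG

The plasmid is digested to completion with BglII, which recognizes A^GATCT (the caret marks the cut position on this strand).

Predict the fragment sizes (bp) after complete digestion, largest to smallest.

45, 30, 22, 11 bp

BglII sites (AGATCT) start at positions 14, 44, 55, 77.
BglII cuts after the first base of each site, so after positions 14, 44, 55, 77.
Circular molecule, 4 cuts → 4 fragments:
  15–44 → 30 bp
  45–55 → 11 bp
  56–77 → 22 bp
  78–108 then 1–14 → 31 + 14 = 45 bp
Sorted largest to smallest: 45, 30, 22, 11 bp.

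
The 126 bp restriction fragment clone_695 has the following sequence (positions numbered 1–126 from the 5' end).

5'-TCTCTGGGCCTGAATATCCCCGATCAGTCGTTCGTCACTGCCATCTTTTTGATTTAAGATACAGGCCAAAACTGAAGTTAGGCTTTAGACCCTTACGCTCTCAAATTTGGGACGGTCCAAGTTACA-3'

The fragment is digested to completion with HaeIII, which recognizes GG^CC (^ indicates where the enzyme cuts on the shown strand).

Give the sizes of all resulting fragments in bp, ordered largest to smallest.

61, 57, 8 bp

HaeIII sites (GGCC) start at positions 7, 64.
HaeIII cuts after base 2 of each site, so after positions 8, 65.
Linear molecule, 2 cuts → 3 fragments:
  1–8 → 8 bp
  9–65 → 57 bp
  66–126 → 61 bp
Sorted largest to smallest: 61, 57, 8 bp.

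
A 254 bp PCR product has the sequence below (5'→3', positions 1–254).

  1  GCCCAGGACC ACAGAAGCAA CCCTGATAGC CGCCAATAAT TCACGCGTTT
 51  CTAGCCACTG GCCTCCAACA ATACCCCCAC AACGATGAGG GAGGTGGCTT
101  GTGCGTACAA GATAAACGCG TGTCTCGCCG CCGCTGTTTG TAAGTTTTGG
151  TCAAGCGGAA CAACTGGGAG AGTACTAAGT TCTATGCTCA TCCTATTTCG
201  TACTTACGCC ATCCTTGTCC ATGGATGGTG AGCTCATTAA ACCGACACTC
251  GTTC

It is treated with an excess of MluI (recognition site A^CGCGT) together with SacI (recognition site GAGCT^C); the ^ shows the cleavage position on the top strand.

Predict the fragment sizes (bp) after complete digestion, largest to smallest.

MluI sites (ACGCGT) start at positions 43, 116.
MluI cuts after the first base of each site, so after positions 43, 116.
The SacI site (GAGCTC) starts at position 230.
SacI cuts after base 5 of each site (before the last base), so after position 234.
Combined cut positions: 43, 116, 234.
Linear molecule, 3 cuts → 4 fragments:
  1–43 → 43 bp
  44–116 → 73 bp
  117–234 → 118 bp
  235–254 → 20 bp
Sorted largest to smallest: 118, 73, 43, 20 bp.

118, 73, 43, 20 bp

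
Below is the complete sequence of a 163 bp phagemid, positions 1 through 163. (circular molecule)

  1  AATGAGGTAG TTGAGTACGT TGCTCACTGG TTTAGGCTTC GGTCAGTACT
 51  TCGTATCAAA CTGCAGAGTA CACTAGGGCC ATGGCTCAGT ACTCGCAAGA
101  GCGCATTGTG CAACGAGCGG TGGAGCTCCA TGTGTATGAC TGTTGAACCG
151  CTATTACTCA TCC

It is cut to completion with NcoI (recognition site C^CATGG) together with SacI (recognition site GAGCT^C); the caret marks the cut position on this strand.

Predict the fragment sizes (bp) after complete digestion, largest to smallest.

The NcoI site (CCATGG) starts at position 79.
NcoI cuts after the first base of each site, so after position 79.
The SacI site (GAGCTC) starts at position 123.
SacI cuts after base 5 of each site (before the last base), so after position 127.
Combined cut positions: 79, 127.
Circular molecule, 2 cuts → 2 fragments:
  80–127 → 48 bp
  128–163 then 1–79 → 36 + 79 = 115 bp
Sorted largest to smallest: 115, 48 bp.

115, 48 bp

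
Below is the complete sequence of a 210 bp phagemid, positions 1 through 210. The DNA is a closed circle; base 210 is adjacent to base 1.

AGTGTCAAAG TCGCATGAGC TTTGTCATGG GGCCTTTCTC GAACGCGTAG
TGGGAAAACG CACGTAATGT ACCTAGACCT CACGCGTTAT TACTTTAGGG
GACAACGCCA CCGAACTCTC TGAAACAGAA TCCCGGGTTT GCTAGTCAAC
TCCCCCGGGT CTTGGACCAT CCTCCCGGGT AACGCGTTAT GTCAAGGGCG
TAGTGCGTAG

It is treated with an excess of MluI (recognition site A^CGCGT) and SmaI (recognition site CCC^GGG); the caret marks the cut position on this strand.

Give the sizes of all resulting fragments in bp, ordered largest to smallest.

71, 52, 39, 22, 20, 6 bp

MluI sites (ACGCGT) start at positions 43, 82, 182.
MluI cuts after the first base of each site, so after positions 43, 82, 182.
SmaI sites (CCCGGG) start at positions 132, 154, 174.
SmaI cuts after base 3 of each site, so after positions 134, 156, 176.
Combined cut positions: 43, 82, 134, 156, 176, 182.
Circular molecule, 6 cuts → 6 fragments:
  44–82 → 39 bp
  83–134 → 52 bp
  135–156 → 22 bp
  157–176 → 20 bp
  177–182 → 6 bp
  183–210 then 1–43 → 28 + 43 = 71 bp
Sorted largest to smallest: 71, 52, 39, 22, 20, 6 bp.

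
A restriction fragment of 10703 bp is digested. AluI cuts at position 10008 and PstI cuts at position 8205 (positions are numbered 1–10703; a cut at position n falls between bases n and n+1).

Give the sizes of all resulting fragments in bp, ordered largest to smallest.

Combined cut positions (sorted): 8205, 10008.
Linear molecule, 2 cuts → 3 fragments:
  8205 − 0 = 8205 bp
  10008 − 8205 = 1803 bp
  10703 − 10008 = 695 bp
Sorted largest to smallest: 8205, 1803, 695 bp.

8205, 1803, 695 bp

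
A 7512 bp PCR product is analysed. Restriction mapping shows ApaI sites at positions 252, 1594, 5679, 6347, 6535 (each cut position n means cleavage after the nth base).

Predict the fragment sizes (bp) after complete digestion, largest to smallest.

Linear molecule, 5 cuts → 6 fragments:
  252 − 0 = 252 bp
  1594 − 252 = 1342 bp
  5679 − 1594 = 4085 bp
  6347 − 5679 = 668 bp
  6535 − 6347 = 188 bp
  7512 − 6535 = 977 bp
Sorted largest to smallest: 4085, 1342, 977, 668, 252, 188 bp.

4085, 1342, 977, 668, 252, 188 bp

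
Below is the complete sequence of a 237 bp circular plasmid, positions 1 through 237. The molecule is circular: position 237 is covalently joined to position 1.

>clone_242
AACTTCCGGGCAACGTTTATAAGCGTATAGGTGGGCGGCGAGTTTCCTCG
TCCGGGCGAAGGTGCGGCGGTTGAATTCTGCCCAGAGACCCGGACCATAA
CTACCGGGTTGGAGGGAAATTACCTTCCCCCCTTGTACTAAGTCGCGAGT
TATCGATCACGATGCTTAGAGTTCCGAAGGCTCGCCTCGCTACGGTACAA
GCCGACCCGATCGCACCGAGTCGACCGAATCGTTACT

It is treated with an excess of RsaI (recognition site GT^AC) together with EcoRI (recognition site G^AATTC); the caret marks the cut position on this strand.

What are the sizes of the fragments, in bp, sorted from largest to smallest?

RsaI sites (GTAC) start at positions 135, 195.
RsaI cuts after base 2 of each site, so after positions 136, 196.
The EcoRI site (GAATTC) starts at position 73.
EcoRI cuts after the first base of each site, so after position 73.
Combined cut positions: 73, 136, 196.
Circular molecule, 3 cuts → 3 fragments:
  74–136 → 63 bp
  137–196 → 60 bp
  197–237 then 1–73 → 41 + 73 = 114 bp
Sorted largest to smallest: 114, 63, 60 bp.

114, 63, 60 bp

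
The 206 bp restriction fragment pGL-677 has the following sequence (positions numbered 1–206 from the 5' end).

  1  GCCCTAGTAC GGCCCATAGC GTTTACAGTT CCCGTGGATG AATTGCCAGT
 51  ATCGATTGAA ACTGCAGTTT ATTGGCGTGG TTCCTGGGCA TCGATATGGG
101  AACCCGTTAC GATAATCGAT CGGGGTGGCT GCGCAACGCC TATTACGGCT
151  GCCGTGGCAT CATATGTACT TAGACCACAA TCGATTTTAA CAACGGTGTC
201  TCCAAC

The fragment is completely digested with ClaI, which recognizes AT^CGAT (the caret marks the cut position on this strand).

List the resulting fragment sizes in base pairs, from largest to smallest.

ClaI sites (ATCGAT) start at positions 51, 90, 115, 180.
ClaI cuts after base 2 of each site, so after positions 52, 91, 116, 181.
Linear molecule, 4 cuts → 5 fragments:
  1–52 → 52 bp
  53–91 → 39 bp
  92–116 → 25 bp
  117–181 → 65 bp
  182–206 → 25 bp
Sorted largest to smallest: 65, 52, 39, 25, 25 bp.

65, 52, 39, 25, 25 bp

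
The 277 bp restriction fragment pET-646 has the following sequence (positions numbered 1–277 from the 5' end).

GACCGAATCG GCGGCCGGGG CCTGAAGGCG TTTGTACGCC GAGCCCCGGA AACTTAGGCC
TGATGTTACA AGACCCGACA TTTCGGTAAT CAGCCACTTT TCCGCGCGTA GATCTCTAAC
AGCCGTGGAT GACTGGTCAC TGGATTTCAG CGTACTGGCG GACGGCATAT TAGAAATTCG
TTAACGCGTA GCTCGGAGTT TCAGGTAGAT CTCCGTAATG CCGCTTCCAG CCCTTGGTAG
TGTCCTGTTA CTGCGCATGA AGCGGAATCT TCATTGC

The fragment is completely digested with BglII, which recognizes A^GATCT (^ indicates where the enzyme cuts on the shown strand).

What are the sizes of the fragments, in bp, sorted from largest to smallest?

110, 97, 70 bp

BglII sites (AGATCT) start at positions 110, 207.
BglII cuts after the first base of each site, so after positions 110, 207.
Linear molecule, 2 cuts → 3 fragments:
  1–110 → 110 bp
  111–207 → 97 bp
  208–277 → 70 bp
Sorted largest to smallest: 110, 97, 70 bp.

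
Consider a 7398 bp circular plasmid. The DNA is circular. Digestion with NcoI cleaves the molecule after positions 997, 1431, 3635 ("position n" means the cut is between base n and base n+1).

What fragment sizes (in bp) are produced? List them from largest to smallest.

4760, 2204, 434 bp

Circular molecule, 3 cuts → 3 fragments:
  1431 − 997 = 434 bp
  3635 − 1431 = 2204 bp
  wrap: 7398 − 3635 + 997 = 4760 bp
Sorted largest to smallest: 4760, 2204, 434 bp.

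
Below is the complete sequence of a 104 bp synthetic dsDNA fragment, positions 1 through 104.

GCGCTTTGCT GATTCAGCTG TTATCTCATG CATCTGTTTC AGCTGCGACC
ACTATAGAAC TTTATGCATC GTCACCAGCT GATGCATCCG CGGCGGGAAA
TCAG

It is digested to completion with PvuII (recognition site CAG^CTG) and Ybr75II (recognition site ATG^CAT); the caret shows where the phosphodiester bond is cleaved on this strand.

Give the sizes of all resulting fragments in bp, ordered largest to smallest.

PvuII sites (CAGCTG) start at positions 15, 40, 76.
PvuII cuts after base 3 of each site, so after positions 17, 42, 78.
Ybr75II sites (ATGCAT) start at positions 28, 64, 82.
Ybr75II cuts after base 3 of each site, so after positions 30, 66, 84.
Combined cut positions: 17, 30, 42, 66, 78, 84.
Linear molecule, 6 cuts → 7 fragments:
  1–17 → 17 bp
  18–30 → 13 bp
  31–42 → 12 bp
  43–66 → 24 bp
  67–78 → 12 bp
  79–84 → 6 bp
  85–104 → 20 bp
Sorted largest to smallest: 24, 20, 17, 13, 12, 12, 6 bp.

24, 20, 17, 13, 12, 12, 6 bp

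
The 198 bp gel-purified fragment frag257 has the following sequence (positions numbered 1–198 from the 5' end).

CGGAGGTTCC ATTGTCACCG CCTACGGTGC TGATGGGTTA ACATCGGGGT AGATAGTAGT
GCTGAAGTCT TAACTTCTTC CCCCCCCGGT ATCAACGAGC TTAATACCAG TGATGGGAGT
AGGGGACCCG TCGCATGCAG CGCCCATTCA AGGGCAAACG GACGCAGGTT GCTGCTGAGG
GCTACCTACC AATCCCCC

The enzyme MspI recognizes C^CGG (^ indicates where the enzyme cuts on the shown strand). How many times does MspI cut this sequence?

1

CCGG occurs starting at position 86.
MspI cuts at 1 site.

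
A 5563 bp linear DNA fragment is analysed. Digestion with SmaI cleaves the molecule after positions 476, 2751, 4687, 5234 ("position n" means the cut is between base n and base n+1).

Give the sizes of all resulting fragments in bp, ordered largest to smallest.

2275, 1936, 547, 476, 329 bp

Linear molecule, 4 cuts → 5 fragments:
  476 − 0 = 476 bp
  2751 − 476 = 2275 bp
  4687 − 2751 = 1936 bp
  5234 − 4687 = 547 bp
  5563 − 5234 = 329 bp
Sorted largest to smallest: 2275, 1936, 547, 476, 329 bp.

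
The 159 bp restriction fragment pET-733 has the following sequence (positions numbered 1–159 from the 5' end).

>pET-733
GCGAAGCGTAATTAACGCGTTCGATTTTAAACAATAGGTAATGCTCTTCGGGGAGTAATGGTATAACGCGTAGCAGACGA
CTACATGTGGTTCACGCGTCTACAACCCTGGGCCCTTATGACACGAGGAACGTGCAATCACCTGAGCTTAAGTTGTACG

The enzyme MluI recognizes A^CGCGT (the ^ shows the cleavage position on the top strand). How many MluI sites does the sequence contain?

3

ACGCGT occurs starting at positions 15, 66, 94.
MluI cuts at 3 sites.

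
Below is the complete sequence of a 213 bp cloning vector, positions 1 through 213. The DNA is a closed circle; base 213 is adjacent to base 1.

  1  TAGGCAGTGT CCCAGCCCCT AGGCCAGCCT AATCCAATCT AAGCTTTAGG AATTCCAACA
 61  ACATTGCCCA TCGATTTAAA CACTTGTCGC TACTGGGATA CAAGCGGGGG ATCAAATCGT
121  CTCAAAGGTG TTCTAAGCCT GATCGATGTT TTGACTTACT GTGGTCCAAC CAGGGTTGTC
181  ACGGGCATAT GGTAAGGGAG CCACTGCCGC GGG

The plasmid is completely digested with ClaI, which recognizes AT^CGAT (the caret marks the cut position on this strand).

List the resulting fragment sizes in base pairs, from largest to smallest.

141, 72 bp

ClaI sites (ATCGAT) start at positions 70, 142.
ClaI cuts after base 2 of each site, so after positions 71, 143.
Circular molecule, 2 cuts → 2 fragments:
  72–143 → 72 bp
  144–213 then 1–71 → 70 + 71 = 141 bp
Sorted largest to smallest: 141, 72 bp.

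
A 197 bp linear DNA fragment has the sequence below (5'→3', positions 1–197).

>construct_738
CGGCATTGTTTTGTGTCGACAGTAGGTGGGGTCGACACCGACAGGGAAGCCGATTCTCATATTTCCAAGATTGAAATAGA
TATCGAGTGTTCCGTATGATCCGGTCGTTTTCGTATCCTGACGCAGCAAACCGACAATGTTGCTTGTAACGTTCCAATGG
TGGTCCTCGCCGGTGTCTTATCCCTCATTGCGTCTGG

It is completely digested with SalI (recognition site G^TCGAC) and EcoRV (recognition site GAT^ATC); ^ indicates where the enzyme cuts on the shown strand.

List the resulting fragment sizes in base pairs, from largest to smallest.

116, 50, 16, 15 bp

SalI sites (GTCGAC) start at positions 15, 31.
SalI cuts after the first base of each site, so after positions 15, 31.
The EcoRV site (GATATC) starts at position 79.
EcoRV cuts after base 3 of each site, so after position 81.
Combined cut positions: 15, 31, 81.
Linear molecule, 3 cuts → 4 fragments:
  1–15 → 15 bp
  16–31 → 16 bp
  32–81 → 50 bp
  82–197 → 116 bp
Sorted largest to smallest: 116, 50, 16, 15 bp.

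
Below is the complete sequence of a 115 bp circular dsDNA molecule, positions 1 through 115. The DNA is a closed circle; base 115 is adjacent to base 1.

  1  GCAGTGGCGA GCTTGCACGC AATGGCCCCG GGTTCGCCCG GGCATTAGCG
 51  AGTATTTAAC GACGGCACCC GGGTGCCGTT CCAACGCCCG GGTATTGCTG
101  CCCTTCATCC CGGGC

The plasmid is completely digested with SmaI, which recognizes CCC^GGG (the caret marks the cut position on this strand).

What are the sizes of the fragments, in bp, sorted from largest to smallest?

SmaI sites (CCCGGG) start at positions 27, 37, 68, 87, 109.
SmaI cuts after base 3 of each site, so after positions 29, 39, 70, 89, 111.
Circular molecule, 5 cuts → 5 fragments:
  30–39 → 10 bp
  40–70 → 31 bp
  71–89 → 19 bp
  90–111 → 22 bp
  112–115 then 1–29 → 4 + 29 = 33 bp
Sorted largest to smallest: 33, 31, 22, 19, 10 bp.

33, 31, 22, 19, 10 bp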